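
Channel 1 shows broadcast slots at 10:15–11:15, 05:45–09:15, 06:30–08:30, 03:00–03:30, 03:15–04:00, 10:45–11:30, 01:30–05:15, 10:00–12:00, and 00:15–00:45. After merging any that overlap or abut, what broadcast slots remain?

00:15–00:45, 01:30–05:15, 05:45–09:15, 10:00–12:00

Sort by start: 00:15–00:45, 01:30–05:15, 03:00–03:30, 03:15–04:00, 05:45–09:15, 06:30–08:30, 10:00–12:00, 10:15–11:15, 10:45–11:30.
01:30–05:15 is disjoint → start new block.
03:00–03:30 overlaps/touches 01:30–05:15 → extend to 01:30–05:15.
03:15–04:00 overlaps/touches 01:30–05:15 → extend to 01:30–05:15.
05:45–09:15 is disjoint → start new block.
06:30–08:30 overlaps/touches 05:45–09:15 → extend to 05:45–09:15.
10:00–12:00 is disjoint → start new block.
10:15–11:15 overlaps/touches 10:00–12:00 → extend to 10:00–12:00.
10:45–11:30 overlaps/touches 10:00–12:00 → extend to 10:00–12:00.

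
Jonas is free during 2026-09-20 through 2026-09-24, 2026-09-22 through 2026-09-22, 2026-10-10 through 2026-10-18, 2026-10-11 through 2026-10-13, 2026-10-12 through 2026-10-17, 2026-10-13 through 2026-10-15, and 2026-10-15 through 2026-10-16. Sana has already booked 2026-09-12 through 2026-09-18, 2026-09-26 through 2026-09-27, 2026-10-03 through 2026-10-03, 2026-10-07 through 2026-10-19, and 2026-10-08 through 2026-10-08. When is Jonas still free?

2026-09-20 through 2026-09-24

A, merged: 2026-09-20 through 2026-09-24, 2026-10-10 through 2026-10-18.
B, merged: 2026-09-12 through 2026-09-18, 2026-09-26 through 2026-09-27, 2026-10-03 through 2026-10-03, 2026-10-07 through 2026-10-19.
2026-09-20 through 2026-09-24: nothing removed.
2026-10-10 through 2026-10-18: entirely removed.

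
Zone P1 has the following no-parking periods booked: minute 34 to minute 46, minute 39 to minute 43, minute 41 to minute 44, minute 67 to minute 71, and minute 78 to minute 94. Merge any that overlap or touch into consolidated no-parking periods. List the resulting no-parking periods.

minute 34 to minute 46, minute 67 to minute 71, minute 78 to minute 94

minute 39 to minute 43 overlaps/touches minute 34 to minute 46 → extend to minute 34 to minute 46.
minute 41 to minute 44 overlaps/touches minute 34 to minute 46 → extend to minute 34 to minute 46.
minute 67 to minute 71 is disjoint → start new block.
minute 78 to minute 94 is disjoint → start new block.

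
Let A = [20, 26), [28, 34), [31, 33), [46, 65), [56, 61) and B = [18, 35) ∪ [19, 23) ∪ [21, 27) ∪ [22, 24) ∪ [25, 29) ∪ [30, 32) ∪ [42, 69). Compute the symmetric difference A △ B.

First set merges to [20, 26), [28, 34), [46, 65).
Second set merges to [18, 35), [42, 69).
Only in the first: none.
Only in the second: [18, 20), [26, 28), [34, 35), [42, 46), [65, 69).
Together these are the periods covered by exactly one.

[18, 20) ∪ [26, 28) ∪ [34, 35) ∪ [42, 46) ∪ [65, 69)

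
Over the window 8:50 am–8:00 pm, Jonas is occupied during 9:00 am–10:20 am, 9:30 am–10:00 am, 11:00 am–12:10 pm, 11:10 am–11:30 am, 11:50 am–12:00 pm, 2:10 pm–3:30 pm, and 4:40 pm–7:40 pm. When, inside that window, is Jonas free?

8:50 am–9:00 am, 10:20 am–11:00 am, 12:10 pm–2:10 pm, 3:30 pm–4:40 pm, 7:40 pm–8:00 pm

Covered (merged): 9:00 am–10:20 am, 11:00 am–12:10 pm, 2:10 pm–3:30 pm, 4:40 pm–7:40 pm.
Gaps within 8:50 am–8:00 pm: 8:50 am–9:00 am, 10:20 am–11:00 am, 12:10 pm–2:10 pm, 3:30 pm–4:40 pm, 7:40 pm–8:00 pm.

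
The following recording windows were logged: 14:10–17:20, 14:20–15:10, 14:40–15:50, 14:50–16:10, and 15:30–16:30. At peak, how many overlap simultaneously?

4

Sweep endpoints in order; track running count of active intervals.
Peak of 4 reached at 14:50.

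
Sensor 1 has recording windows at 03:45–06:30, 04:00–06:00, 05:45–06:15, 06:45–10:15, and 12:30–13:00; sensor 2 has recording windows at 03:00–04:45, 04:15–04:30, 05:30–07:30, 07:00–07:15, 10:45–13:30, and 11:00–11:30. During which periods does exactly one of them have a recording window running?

03:00-03:45, 04:45-05:30, 06:30-06:45, 07:30-10:15, 10:45-12:30, 13:00-13:30

First set merges to 03:45-06:30, 06:45-10:15, 12:30-13:00.
Second set merges to 03:00-04:45, 05:30-07:30, 10:45-13:30.
Only in the first: 04:45-05:30, 07:30-10:15.
Only in the second: 03:00-03:45, 06:30-06:45, 10:45-12:30, 13:00-13:30.
Together these are the periods covered by exactly one.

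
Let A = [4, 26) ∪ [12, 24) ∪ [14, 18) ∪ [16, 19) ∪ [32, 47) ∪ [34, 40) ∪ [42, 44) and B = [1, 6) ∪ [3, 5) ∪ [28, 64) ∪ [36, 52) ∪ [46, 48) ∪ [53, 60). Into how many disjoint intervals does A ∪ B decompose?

2

Merge the first list: [4, 26), [32, 47).
Merge the second list: [1, 6), [28, 64).
A ∪ B = [1, 26), [28, 64).
That is 2 disjoint pieces.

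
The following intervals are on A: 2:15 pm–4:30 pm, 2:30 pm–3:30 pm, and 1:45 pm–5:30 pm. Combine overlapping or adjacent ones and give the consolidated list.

Sort by start: 1:45 pm–5:30 pm, 2:15 pm–4:30 pm, 2:30 pm–3:30 pm.
2:15 pm–4:30 pm overlaps/touches 1:45 pm–5:30 pm → extend to 1:45 pm–5:30 pm.
2:30 pm–3:30 pm overlaps/touches 1:45 pm–5:30 pm → extend to 1:45 pm–5:30 pm.

1:45 pm–5:30 pm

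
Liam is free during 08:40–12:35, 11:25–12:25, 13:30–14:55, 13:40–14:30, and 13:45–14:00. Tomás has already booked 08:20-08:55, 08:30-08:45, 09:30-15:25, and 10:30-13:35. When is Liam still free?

Merge the first list: 08:40–12:35, 13:30–14:55.
Merge the second list: 08:20–08:55, 09:30–15:25.
08:40–12:35 with B removed leaves 08:55–09:30.
13:30–14:55 lies entirely inside B → drops out.

08:55–09:30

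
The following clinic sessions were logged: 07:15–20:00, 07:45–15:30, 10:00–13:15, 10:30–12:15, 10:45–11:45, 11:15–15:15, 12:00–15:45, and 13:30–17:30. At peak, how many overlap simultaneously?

At 11:15, 6 of the intervals are simultaneously active.
No point has more.

6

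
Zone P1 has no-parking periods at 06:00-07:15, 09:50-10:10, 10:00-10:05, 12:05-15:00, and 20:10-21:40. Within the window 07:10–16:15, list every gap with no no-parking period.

The merged coverage is 06:00–07:15, 09:50–10:10, 12:05–15:00, 20:10–21:40.
Complement within 07:10–16:15: 07:15–09:50, 10:10–12:05, 15:00–16:15.

07:15–09:50, 10:10–12:05, 15:00–16:15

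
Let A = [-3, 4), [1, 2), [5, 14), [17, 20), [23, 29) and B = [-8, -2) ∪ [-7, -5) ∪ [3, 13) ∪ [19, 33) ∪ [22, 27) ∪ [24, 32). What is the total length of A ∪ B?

38

Merge the first list: [-3, 4), [5, 14), [17, 20), [23, 29).
Merge the second list: [-8, -2), [3, 13), [19, 33).
A ∪ B = [-8, 14), [17, 33).
Total: 22 + 16 = 38.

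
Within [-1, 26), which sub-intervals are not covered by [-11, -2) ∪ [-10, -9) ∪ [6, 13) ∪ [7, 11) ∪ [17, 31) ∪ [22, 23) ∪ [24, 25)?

The merged coverage is [-11, -2), [6, 13), [17, 31).
Gaps within [-1, 26): [-1, 6), [13, 17).

[-1, 6) ∪ [13, 17)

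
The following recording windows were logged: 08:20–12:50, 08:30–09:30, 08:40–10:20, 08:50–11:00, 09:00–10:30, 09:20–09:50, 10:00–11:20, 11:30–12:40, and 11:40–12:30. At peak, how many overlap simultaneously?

Walk the sorted start/end points keeping a running depth.
The depth first hits 6 at 09:20.

6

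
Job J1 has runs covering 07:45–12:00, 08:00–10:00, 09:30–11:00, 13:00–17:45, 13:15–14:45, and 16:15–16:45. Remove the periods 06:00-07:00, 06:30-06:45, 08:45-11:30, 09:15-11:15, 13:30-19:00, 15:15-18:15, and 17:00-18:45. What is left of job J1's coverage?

A, merged: 07:45-12:00, 13:00-17:45.
B, merged: 06:00-07:00, 08:45-11:30, 13:30-19:00.
07:45-12:00 minus B → 07:45-08:45, 11:30-12:00.
13:00-17:45 minus B → 13:00-13:30.

07:45-08:45, 11:30-12:00, 13:00-13:30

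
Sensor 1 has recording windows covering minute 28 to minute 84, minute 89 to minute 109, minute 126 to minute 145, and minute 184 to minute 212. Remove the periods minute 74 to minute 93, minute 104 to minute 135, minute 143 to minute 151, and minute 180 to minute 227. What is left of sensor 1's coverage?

minute 28 to minute 74, minute 93 to minute 104, minute 135 to minute 143

minute 28 to minute 84 \ B = minute 28 to minute 74.
minute 89 to minute 109 \ B = minute 93 to minute 104.
minute 126 to minute 145 \ B = minute 135 to minute 143.
minute 184 to minute 212: entirely removed.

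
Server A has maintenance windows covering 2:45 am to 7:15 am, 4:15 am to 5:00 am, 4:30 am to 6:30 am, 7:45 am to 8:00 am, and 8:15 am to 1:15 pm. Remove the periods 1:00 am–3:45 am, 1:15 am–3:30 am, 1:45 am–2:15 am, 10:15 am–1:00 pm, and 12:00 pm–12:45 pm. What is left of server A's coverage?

3:45 am–7:15 am, 7:45 am–8:00 am, 8:15 am–10:15 am, 1:00 pm–1:15 pm

A, merged: 2:45 am–7:15 am, 7:45 am–8:00 am, 8:15 am–1:15 pm.
B, merged: 1:00 am–3:45 am, 10:15 am–1:00 pm.
2:45 am–7:15 am minus B → 3:45 am–7:15 am.
7:45 am–8:00 am: no B overlap → unchanged.
8:15 am–1:15 pm minus B → 8:15 am–10:15 am, 1:00 pm–1:15 pm.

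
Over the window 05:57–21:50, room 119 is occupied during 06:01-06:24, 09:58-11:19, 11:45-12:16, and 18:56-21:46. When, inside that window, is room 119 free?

05:57–06:01, 06:24–09:58, 11:19–11:45, 12:16–18:56, 21:46–21:50

Covered (merged): 06:01–06:24, 09:58–11:19, 11:45–12:16, 18:56–21:46.
Complement within 05:57–21:50: 05:57–06:01, 06:24–09:58, 11:19–11:45, 12:16–18:56, 21:46–21:50.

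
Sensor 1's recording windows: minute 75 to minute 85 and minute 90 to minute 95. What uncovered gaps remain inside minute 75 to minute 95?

minute 85 to minute 90

The merged coverage is minute 75 to minute 85, minute 90 to minute 95.
Complement within minute 75 to minute 95: minute 85 to minute 90.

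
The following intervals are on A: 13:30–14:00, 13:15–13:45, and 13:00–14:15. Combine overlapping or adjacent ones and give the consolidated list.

13:00–14:15

Sort by start: 13:00–14:15, 13:15–13:45, 13:30–14:00.
13:15–13:45 overlaps/touches 13:00–14:15 → extend to 13:00–14:15.
13:30–14:00 overlaps/touches 13:00–14:15 → extend to 13:00–14:15.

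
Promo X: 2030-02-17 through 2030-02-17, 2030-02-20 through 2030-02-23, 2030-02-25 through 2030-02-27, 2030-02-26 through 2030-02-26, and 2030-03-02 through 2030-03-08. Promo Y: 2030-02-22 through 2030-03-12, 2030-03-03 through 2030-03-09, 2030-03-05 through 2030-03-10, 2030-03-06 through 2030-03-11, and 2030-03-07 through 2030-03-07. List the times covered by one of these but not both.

A, merged: 2030-02-17 through 2030-02-17, 2030-02-20 through 2030-02-23, 2030-02-25 through 2030-02-27, 2030-03-02 through 2030-03-08.
B, merged: 2030-02-22 through 2030-03-12.
A \ B = 2030-02-17 through 2030-02-17, 2030-02-20 through 2030-02-21.
B \ A = 2030-02-24 through 2030-02-24, 2030-02-28 through 2030-03-01, 2030-03-09 through 2030-03-12.
Union of the two gives the symmetric difference.

2030-02-17 through 2030-02-17, 2030-02-20 through 2030-02-21, 2030-02-24 through 2030-02-24, 2030-02-28 through 2030-03-01, 2030-03-09 through 2030-03-12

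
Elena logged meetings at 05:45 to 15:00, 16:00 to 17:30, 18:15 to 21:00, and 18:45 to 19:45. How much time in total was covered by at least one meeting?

Merged: 05:45–15:00, 16:00–17:30, 18:15–21:00.
Lengths: 9 h 15 min + 1 h 30 min + 2 h 45 min = 13 h 30 min.

13 h 30 min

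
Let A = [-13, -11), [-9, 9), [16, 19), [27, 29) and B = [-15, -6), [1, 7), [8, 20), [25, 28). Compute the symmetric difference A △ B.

[-15, -13) ∪ [-11, -9) ∪ [-6, 1) ∪ [7, 8) ∪ [9, 16) ∪ [19, 20) ∪ [25, 27) ∪ [28, 29)

A \ B = [-6, 1), [7, 8), [28, 29).
B \ A = [-15, -13), [-11, -9), [9, 16), [19, 20), [25, 27).
Union of the two gives the symmetric difference.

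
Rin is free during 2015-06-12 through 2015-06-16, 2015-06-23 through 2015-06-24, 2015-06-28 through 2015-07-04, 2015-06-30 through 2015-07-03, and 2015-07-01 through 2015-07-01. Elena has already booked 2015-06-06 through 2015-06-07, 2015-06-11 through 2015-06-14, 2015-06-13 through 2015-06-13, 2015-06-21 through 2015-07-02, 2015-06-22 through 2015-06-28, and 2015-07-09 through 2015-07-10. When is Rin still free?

Merge the first list: 2015-06-12 through 2015-06-16, 2015-06-23 through 2015-06-24, 2015-06-28 through 2015-07-04.
Merge the second list: 2015-06-06 through 2015-06-07, 2015-06-11 through 2015-06-14, 2015-06-21 through 2015-07-02, 2015-07-09 through 2015-07-10.
2015-06-12 through 2015-06-16 with B removed leaves 2015-06-15 through 2015-06-16.
2015-06-23 through 2015-06-24 lies entirely inside B → drops out.
2015-06-28 through 2015-07-04 with B removed leaves 2015-07-03 through 2015-07-04.

2015-06-15 through 2015-06-16, 2015-07-03 through 2015-07-04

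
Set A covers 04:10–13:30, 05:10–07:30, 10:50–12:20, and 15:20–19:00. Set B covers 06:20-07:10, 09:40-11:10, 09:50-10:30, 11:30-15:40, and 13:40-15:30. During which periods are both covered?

06:20–07:10, 09:40–11:10, 11:30–13:30, 15:20–15:40

Merge the first list: 04:10–13:30, 15:20–19:00.
Merge the second list: 06:20–07:10, 09:40–11:10, 11:30–15:40.
04:10–13:30 meets the second set on 06:20–07:10, 09:40–11:10, 11:30–13:30.
15:20–19:00 meets the second set on 15:20–15:40.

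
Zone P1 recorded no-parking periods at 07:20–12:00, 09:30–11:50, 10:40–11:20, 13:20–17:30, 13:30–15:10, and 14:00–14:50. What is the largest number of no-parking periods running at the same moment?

3

Sweep endpoints in order; track running count of active intervals.
Peak of 3 reached at 10:40.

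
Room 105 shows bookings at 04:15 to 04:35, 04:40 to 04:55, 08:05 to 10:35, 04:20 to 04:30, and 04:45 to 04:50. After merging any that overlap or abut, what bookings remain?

04:15–04:35, 04:40–04:55, 08:05–10:35

Sort by start: 04:15–04:35, 04:20–04:30, 04:40–04:55, 04:45–04:50, 08:05–10:35.
04:20–04:30 overlaps/touches 04:15–04:35 → extend to 04:15–04:35.
04:40–04:55 is disjoint → start new block.
04:45–04:50 overlaps/touches 04:40–04:55 → extend to 04:40–04:55.
08:05–10:35 is disjoint → start new block.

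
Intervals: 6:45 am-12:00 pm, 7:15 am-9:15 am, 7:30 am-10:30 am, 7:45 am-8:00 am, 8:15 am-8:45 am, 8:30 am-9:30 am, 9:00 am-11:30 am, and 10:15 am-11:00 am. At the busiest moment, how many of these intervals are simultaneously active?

At 8:30 am, 5 of the intervals are simultaneously active.
No point has more.

5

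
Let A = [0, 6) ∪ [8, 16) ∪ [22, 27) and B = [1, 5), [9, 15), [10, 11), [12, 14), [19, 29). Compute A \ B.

Second set merges to [1, 5), [9, 15), [19, 29).
[0, 6) minus B → [0, 1), [5, 6).
[8, 16) minus B → [8, 9), [15, 16).
[22, 27): fully covered by B → removed.

[0, 1) ∪ [5, 6) ∪ [8, 9) ∪ [15, 16)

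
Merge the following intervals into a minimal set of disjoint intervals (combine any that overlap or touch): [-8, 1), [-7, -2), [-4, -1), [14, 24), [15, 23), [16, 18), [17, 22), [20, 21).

[-8, 1) ∪ [14, 24)

[-7, -2) overlaps/touches [-8, 1) → extend to [-8, 1).
[-4, -1) overlaps/touches [-8, 1) → extend to [-8, 1).
[14, 24) is disjoint → start new block.
[15, 23) overlaps/touches [14, 24) → extend to [14, 24).
[16, 18) overlaps/touches [14, 24) → extend to [14, 24).
[17, 22) overlaps/touches [14, 24) → extend to [14, 24).
[20, 21) overlaps/touches [14, 24) → extend to [14, 24).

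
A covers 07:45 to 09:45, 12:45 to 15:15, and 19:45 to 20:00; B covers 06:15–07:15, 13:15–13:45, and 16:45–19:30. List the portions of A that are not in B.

07:45–09:45: nothing removed.
12:45–15:15 \ B = 12:45–13:15, 13:45–15:15.
19:45–20:00: nothing removed.

07:45–09:45, 12:45–13:15, 13:45–15:15, 19:45–20:00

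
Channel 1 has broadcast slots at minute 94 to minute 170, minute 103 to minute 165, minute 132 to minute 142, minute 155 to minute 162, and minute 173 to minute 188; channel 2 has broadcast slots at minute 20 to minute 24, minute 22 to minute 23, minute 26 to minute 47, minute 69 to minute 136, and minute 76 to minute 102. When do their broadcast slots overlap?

A, merged: minute 94 to minute 170, minute 173 to minute 188.
B, merged: minute 20 to minute 24, minute 26 to minute 47, minute 69 to minute 136.
minute 94 to minute 170 ∩ B → minute 94 to minute 136.
minute 173 to minute 188 meets no B interval.

minute 94 to minute 136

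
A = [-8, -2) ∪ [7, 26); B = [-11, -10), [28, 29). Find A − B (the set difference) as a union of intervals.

[-8, -2) ∪ [7, 26)

[-8, -2) is untouched.
[7, 26) is untouched.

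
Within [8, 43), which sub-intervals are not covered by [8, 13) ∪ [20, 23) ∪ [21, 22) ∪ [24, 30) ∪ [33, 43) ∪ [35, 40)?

After merging, the occupied span is [8, 13), [20, 23), [24, 30), [33, 43).
Gaps within [8, 43): [13, 20), [23, 24), [30, 33).

[13, 20) ∪ [23, 24) ∪ [30, 33)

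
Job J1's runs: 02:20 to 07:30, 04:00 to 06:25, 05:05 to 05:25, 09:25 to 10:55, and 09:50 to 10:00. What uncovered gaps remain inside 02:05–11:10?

02:05-02:20, 07:30-09:25, 10:55-11:10

After merging, the occupied span is 02:20-07:30, 09:25-10:55.
Uncovered inside 02:05-11:10: 02:05-02:20, 07:30-09:25, 10:55-11:10.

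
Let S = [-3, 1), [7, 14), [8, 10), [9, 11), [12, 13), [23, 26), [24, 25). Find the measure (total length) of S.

14

Merged: [-3, 1), [7, 14), [23, 26).
Lengths: 4 + 7 + 3 = 14.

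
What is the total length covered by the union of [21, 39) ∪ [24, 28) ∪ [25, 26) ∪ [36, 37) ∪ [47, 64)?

35

Merged: [21, 39), [47, 64).
Lengths: 18 + 17 = 35.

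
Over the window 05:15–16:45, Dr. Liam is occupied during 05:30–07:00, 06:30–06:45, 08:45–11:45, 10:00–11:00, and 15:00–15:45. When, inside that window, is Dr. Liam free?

05:15-05:30, 07:00-08:45, 11:45-15:00, 15:45-16:45

After merging, the occupied span is 05:30-07:00, 08:45-11:45, 15:00-15:45.
Uncovered inside 05:15-16:45: 05:15-05:30, 07:00-08:45, 11:45-15:00, 15:45-16:45.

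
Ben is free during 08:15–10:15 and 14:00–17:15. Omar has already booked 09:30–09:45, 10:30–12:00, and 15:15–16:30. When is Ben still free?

08:15–10:15 \ B = 08:15–09:30, 09:45–10:15.
14:00–17:15 \ B = 14:00–15:15, 16:30–17:15.

08:15–09:30, 09:45–10:15, 14:00–15:15, 16:30–17:15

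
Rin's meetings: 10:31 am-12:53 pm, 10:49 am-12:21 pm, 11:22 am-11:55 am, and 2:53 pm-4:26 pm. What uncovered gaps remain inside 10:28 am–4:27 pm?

The merged coverage is 10:31 am–12:53 pm, 2:53 pm–4:26 pm.
Uncovered inside 10:28 am–4:27 pm: 10:28 am–10:31 am, 12:53 pm–2:53 pm, 4:26 pm–4:27 pm.

10:28 am–10:31 am, 12:53 pm–2:53 pm, 4:26 pm–4:27 pm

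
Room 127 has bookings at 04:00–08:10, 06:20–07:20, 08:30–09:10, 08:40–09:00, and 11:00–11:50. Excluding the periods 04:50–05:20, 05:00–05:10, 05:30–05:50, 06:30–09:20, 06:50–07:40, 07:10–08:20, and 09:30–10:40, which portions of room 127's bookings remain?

04:00–04:50, 05:20–05:30, 05:50–06:30, 11:00–11:50

A, merged: 04:00–08:10, 08:30–09:10, 11:00–11:50.
B, merged: 04:50–05:20, 05:30–05:50, 06:30–09:20, 09:30–10:40.
04:00–08:10 \ B = 04:00–04:50, 05:20–05:30, 05:50–06:30.
08:30–09:10: entirely removed.
11:00–11:50: nothing removed.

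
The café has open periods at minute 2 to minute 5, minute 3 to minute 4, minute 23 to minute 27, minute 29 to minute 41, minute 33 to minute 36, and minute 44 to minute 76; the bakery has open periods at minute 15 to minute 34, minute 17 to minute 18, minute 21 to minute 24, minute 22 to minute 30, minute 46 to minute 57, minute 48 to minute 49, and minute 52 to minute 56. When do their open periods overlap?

Merge the first list: minute 2 to minute 5, minute 23 to minute 27, minute 29 to minute 41, minute 44 to minute 76.
Merge the second list: minute 15 to minute 34, minute 46 to minute 57.
minute 2 to minute 5 meets no B interval.
minute 23 to minute 27 ∩ B → minute 23 to minute 27.
minute 29 to minute 41 ∩ B → minute 29 to minute 34.
minute 44 to minute 76 ∩ B → minute 46 to minute 57.

minute 23 to minute 27, minute 29 to minute 34, minute 46 to minute 57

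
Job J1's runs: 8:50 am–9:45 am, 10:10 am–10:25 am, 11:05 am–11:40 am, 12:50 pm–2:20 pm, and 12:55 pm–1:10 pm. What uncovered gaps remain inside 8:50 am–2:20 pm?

9:45 am–10:10 am, 10:25 am–11:05 am, 11:40 am–12:50 pm

After merging, the occupied span is 8:50 am–9:45 am, 10:10 am–10:25 am, 11:05 am–11:40 am, 12:50 pm–2:20 pm.
Gaps within 8:50 am–2:20 pm: 9:45 am–10:10 am, 10:25 am–11:05 am, 11:40 am–12:50 pm.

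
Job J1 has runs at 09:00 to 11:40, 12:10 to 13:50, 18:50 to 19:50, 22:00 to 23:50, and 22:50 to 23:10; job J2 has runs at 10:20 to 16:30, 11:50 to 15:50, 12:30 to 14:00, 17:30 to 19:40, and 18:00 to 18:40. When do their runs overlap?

10:20–11:40, 12:10–13:50, 18:50–19:40

A, merged: 09:00–11:40, 12:10–13:50, 18:50–19:50, 22:00–23:50.
B, merged: 10:20–16:30, 17:30–19:40.
09:00–11:40 ∩ B → 10:20–11:40.
12:10–13:50 ∩ B → 12:10–13:50.
18:50–19:50 ∩ B → 18:50–19:40.
22:00–23:50 meets no B interval.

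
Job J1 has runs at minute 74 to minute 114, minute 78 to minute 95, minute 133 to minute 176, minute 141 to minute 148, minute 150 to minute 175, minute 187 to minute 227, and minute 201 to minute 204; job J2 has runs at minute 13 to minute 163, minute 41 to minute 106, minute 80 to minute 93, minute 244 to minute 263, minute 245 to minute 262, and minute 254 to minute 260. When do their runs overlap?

A, merged: minute 74 to minute 114, minute 133 to minute 176, minute 187 to minute 227.
B, merged: minute 13 to minute 163, minute 244 to minute 263.
minute 74 to minute 114 meets the second set on minute 74 to minute 114.
minute 133 to minute 176 meets the second set on minute 133 to minute 163.
minute 187 to minute 227: no overlap with the second set.

minute 74 to minute 114, minute 133 to minute 163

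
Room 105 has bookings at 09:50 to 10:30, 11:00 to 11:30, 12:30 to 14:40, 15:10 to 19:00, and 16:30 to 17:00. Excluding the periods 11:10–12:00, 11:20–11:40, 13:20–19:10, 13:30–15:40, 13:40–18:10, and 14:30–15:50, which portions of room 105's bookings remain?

A, merged: 09:50–10:30, 11:00–11:30, 12:30–14:40, 15:10–19:00.
B, merged: 11:10–12:00, 13:20–19:10.
09:50–10:30: no B overlap → unchanged.
11:00–11:30 minus B → 11:00–11:10.
12:30–14:40 minus B → 12:30–13:20.
15:10–19:00: fully covered by B → removed.

09:50–10:30, 11:00–11:10, 12:30–13:20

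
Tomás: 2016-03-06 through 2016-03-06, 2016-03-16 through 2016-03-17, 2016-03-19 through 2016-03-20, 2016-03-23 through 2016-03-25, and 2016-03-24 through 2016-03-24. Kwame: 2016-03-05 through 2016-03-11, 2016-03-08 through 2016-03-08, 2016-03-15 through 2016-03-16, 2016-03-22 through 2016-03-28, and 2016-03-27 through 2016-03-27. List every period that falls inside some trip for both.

First set merges to 2016-03-06 through 2016-03-06, 2016-03-16 through 2016-03-17, 2016-03-19 through 2016-03-20, 2016-03-23 through 2016-03-25.
Second set merges to 2016-03-05 through 2016-03-11, 2016-03-15 through 2016-03-16, 2016-03-22 through 2016-03-28.
2016-03-06 through 2016-03-06 overlaps B on 2016-03-06 through 2016-03-06.
2016-03-16 through 2016-03-17 overlaps B on 2016-03-16 through 2016-03-16.
2016-03-19 through 2016-03-20 falls entirely outside B.
2016-03-23 through 2016-03-25 overlaps B on 2016-03-23 through 2016-03-25.

2016-03-06 through 2016-03-06, 2016-03-16 through 2016-03-16, 2016-03-23 through 2016-03-25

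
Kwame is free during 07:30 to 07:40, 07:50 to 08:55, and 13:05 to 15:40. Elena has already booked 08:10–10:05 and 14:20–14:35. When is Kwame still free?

07:30-07:40, 07:50-08:10, 13:05-14:20, 14:35-15:40

07:30-07:40: nothing removed.
07:50-08:55 \ B = 07:50-08:10.
13:05-15:40 \ B = 13:05-14:20, 14:35-15:40.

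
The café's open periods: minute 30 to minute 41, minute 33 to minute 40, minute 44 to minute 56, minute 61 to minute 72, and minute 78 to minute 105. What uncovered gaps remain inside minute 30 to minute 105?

After merging, the occupied span is minute 30 to minute 41, minute 44 to minute 56, minute 61 to minute 72, minute 78 to minute 105.
Complement within minute 30 to minute 105: minute 41 to minute 44, minute 56 to minute 61, minute 72 to minute 78.

minute 41 to minute 44, minute 56 to minute 61, minute 72 to minute 78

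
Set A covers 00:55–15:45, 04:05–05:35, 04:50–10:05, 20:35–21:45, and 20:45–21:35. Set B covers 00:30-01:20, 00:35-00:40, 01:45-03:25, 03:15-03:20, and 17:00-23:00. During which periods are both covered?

First set merges to 00:55-15:45, 20:35-21:45.
Second set merges to 00:30-01:20, 01:45-03:25, 17:00-23:00.
00:55-15:45 meets the second set on 00:55-01:20, 01:45-03:25.
20:35-21:45 meets the second set on 20:35-21:45.

00:55-01:20, 01:45-03:25, 20:35-21:45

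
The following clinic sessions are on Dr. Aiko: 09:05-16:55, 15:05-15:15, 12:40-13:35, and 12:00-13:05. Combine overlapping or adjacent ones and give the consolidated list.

09:05–16:55

Sort by start: 09:05–16:55, 12:00–13:05, 12:40–13:35, 15:05–15:15.
12:00–13:05 overlaps/touches 09:05–16:55 → extend to 09:05–16:55.
12:40–13:35 overlaps/touches 09:05–16:55 → extend to 09:05–16:55.
15:05–15:15 overlaps/touches 09:05–16:55 → extend to 09:05–16:55.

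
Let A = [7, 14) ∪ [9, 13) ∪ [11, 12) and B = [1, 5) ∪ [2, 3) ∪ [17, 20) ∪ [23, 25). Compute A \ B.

Merge the first list: [7, 14).
Merge the second list: [1, 5), [17, 20), [23, 25).
[7, 14): nothing removed.

[7, 14)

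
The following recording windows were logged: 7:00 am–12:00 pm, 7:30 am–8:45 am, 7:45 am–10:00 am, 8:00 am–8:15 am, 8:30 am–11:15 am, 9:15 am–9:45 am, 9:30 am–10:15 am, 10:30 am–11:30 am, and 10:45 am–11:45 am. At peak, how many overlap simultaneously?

At 9:30 am, 5 of the intervals are simultaneously active.
No point has more.

5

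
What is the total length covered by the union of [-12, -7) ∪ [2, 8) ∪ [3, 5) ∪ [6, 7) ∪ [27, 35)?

19

Merged: [-12, -7), [2, 8), [27, 35).
Lengths: 5 + 6 + 8 = 19.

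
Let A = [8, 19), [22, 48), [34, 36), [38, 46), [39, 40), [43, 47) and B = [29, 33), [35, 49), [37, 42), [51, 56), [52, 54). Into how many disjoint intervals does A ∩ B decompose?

2

First set merges to [8, 19), [22, 48).
Second set merges to [29, 33), [35, 49), [51, 56).
A ∩ B = [29, 33), [35, 48).
That is 2 disjoint pieces.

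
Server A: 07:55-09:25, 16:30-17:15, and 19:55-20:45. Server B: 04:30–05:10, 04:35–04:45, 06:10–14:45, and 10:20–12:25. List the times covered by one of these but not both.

04:30-05:10, 06:10-07:55, 09:25-14:45, 16:30-17:15, 19:55-20:45

B, merged: 04:30-05:10, 06:10-14:45.
A but not B: 16:30-17:15, 19:55-20:45.
B but not A: 04:30-05:10, 06:10-07:55, 09:25-14:45.
Combining gives A △ B.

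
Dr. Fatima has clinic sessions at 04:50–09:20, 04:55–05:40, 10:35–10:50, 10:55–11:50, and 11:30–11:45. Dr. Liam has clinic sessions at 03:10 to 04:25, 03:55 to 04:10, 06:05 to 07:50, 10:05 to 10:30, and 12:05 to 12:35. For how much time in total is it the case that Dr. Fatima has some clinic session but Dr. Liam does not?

First set merges to 04:50-09:20, 10:35-10:50, 10:55-11:50.
Second set merges to 03:10-04:25, 06:05-07:50, 10:05-10:30, 12:05-12:35.
A \ B = 04:50-06:05, 07:50-09:20, 10:35-10:50, 10:55-11:50.
Total: 1 h 15 min + 1 h 30 min + 15 min + 55 min = 3 h 55 min.

3 h 55 min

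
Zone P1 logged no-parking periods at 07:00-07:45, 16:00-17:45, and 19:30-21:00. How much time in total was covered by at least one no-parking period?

4 h

Merged: 07:00–07:45, 16:00–17:45, 19:30–21:00.
Lengths: 45 min + 1 h 45 min + 1 h 30 min = 4 h.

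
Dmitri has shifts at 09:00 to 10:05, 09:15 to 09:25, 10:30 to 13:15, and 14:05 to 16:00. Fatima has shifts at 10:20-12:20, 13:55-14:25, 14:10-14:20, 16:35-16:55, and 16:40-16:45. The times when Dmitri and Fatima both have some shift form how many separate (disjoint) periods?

2

First set merges to 09:00–10:05, 10:30–13:15, 14:05–16:00.
Second set merges to 10:20–12:20, 13:55–14:25, 16:35–16:55.
A ∩ B = 10:30–12:20, 14:05–14:25.
That is 2 disjoint pieces.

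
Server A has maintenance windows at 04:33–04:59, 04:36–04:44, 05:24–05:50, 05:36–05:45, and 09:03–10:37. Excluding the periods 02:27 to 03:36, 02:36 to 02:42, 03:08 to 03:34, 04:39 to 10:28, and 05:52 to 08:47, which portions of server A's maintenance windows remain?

Merge the first list: 04:33–04:59, 05:24–05:50, 09:03–10:37.
Merge the second list: 02:27–03:36, 04:39–10:28.
04:33–04:59 with B removed leaves 04:33–04:39.
05:24–05:50 lies entirely inside B → drops out.
09:03–10:37 with B removed leaves 10:28–10:37.

04:33–04:39, 10:28–10:37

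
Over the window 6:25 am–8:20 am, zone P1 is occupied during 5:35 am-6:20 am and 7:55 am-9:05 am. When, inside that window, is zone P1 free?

The merged coverage is 5:35 am-6:20 am, 7:55 am-9:05 am.
Uncovered inside 6:25 am-8:20 am: 6:25 am-7:55 am.

6:25 am-7:55 am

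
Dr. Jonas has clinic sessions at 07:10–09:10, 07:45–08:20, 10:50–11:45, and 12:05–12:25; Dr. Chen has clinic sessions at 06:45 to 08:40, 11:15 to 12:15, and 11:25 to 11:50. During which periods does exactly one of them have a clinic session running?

06:45–07:10, 08:40–09:10, 10:50–11:15, 11:45–12:05, 12:15–12:25

A, merged: 07:10–09:10, 10:50–11:45, 12:05–12:25.
B, merged: 06:45–08:40, 11:15–12:15.
A \ B = 08:40–09:10, 10:50–11:15, 12:15–12:25.
B \ A = 06:45–07:10, 11:45–12:05.
Union of the two gives the symmetric difference.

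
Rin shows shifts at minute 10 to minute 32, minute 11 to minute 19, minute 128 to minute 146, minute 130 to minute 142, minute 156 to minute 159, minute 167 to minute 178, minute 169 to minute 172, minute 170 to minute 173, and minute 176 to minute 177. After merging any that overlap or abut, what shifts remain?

minute 11 to minute 19 overlaps/touches minute 10 to minute 32 → extend to minute 10 to minute 32.
minute 128 to minute 146 is disjoint → start new block.
minute 130 to minute 142 overlaps/touches minute 128 to minute 146 → extend to minute 128 to minute 146.
minute 156 to minute 159 is disjoint → start new block.
minute 167 to minute 178 is disjoint → start new block.
minute 169 to minute 172 overlaps/touches minute 167 to minute 178 → extend to minute 167 to minute 178.
minute 170 to minute 173 overlaps/touches minute 167 to minute 178 → extend to minute 167 to minute 178.
minute 176 to minute 177 overlaps/touches minute 167 to minute 178 → extend to minute 167 to minute 178.

minute 10 to minute 32, minute 128 to minute 146, minute 156 to minute 159, minute 167 to minute 178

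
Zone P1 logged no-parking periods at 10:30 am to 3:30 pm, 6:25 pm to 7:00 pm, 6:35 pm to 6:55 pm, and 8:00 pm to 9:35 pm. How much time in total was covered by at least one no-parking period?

Merged: 10:30 am–3:30 pm, 6:25 pm–7:00 pm, 8:00 pm–9:35 pm.
Lengths: 5 h + 35 min + 1 h 35 min = 7 h 10 min.

7 h 10 min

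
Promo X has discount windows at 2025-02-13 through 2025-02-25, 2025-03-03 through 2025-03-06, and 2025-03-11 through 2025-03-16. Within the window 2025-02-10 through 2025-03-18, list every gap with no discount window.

2025-02-10 through 2025-02-12, 2025-02-26 through 2025-03-02, 2025-03-07 through 2025-03-10, 2025-03-17 through 2025-03-18

Covered (merged): 2025-02-13 through 2025-02-25, 2025-03-03 through 2025-03-06, 2025-03-11 through 2025-03-16.
Gaps within 2025-02-10 through 2025-03-18: 2025-02-10 through 2025-02-12, 2025-02-26 through 2025-03-02, 2025-03-07 through 2025-03-10, 2025-03-17 through 2025-03-18.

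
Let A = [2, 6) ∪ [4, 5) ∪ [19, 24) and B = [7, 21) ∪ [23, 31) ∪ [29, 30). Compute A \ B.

[2, 6) ∪ [21, 23)

Merge the first list: [2, 6), [19, 24).
Merge the second list: [7, 21), [23, 31).
[2, 6) is untouched.
[19, 24) with B removed leaves [21, 23).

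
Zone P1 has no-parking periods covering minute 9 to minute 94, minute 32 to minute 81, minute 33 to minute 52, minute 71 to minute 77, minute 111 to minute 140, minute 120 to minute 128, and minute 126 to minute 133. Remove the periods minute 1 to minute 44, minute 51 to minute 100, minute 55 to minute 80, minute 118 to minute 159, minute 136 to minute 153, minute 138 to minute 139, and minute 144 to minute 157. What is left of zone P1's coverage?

minute 44 to minute 51, minute 111 to minute 118

First set merges to minute 9 to minute 94, minute 111 to minute 140.
Second set merges to minute 1 to minute 44, minute 51 to minute 100, minute 118 to minute 159.
minute 9 to minute 94 \ B = minute 44 to minute 51.
minute 111 to minute 140 \ B = minute 111 to minute 118.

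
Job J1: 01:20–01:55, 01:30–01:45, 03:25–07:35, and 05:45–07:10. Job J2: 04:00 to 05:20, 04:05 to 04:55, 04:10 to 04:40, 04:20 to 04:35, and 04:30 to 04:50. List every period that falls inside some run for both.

First set merges to 01:20–01:55, 03:25–07:35.
Second set merges to 04:00–05:20.
01:20–01:55: no overlap with the second set.
03:25–07:35 meets the second set on 04:00–05:20.

04:00–05:20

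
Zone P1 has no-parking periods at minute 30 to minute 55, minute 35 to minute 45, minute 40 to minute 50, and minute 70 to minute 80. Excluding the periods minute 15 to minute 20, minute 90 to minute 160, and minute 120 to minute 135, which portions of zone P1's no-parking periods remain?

Merge the first list: minute 30 to minute 55, minute 70 to minute 80.
Merge the second list: minute 15 to minute 20, minute 90 to minute 160.
minute 30 to minute 55 is untouched.
minute 70 to minute 80 is untouched.

minute 30 to minute 55, minute 70 to minute 80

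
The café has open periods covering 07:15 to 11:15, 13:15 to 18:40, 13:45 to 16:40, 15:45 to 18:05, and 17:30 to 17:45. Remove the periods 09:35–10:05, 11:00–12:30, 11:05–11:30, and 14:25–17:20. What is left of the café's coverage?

07:15–09:35, 10:05–11:00, 13:15–14:25, 17:20–18:40

A, merged: 07:15–11:15, 13:15–18:40.
B, merged: 09:35–10:05, 11:00–12:30, 14:25–17:20.
07:15–11:15 minus B → 07:15–09:35, 10:05–11:00.
13:15–18:40 minus B → 13:15–14:25, 17:20–18:40.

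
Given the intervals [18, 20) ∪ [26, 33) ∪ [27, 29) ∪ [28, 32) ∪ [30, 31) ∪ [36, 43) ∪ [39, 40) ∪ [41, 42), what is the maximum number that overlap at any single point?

Sweep endpoints in order; track running count of active intervals.
Peak of 3 reached at 28.

3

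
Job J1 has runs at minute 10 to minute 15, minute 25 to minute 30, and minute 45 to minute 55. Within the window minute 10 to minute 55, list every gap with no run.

minute 15 to minute 25, minute 30 to minute 45

The merged coverage is minute 10 to minute 15, minute 25 to minute 30, minute 45 to minute 55.
Uncovered inside minute 10 to minute 55: minute 15 to minute 25, minute 30 to minute 45.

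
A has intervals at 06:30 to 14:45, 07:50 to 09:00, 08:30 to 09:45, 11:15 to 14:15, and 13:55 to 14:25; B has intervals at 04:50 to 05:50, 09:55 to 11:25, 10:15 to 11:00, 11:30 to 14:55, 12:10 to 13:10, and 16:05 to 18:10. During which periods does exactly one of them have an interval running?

First set merges to 06:30-14:45.
Second set merges to 04:50-05:50, 09:55-11:25, 11:30-14:55, 16:05-18:10.
A \ B = 06:30-09:55, 11:25-11:30.
B \ A = 04:50-05:50, 14:45-14:55, 16:05-18:10.
Union of the two gives the symmetric difference.

04:50-05:50, 06:30-09:55, 11:25-11:30, 14:45-14:55, 16:05-18:10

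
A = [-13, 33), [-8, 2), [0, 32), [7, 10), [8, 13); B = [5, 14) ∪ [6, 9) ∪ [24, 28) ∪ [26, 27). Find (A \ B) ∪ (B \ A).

[-13, 5) ∪ [14, 24) ∪ [28, 33)

A, merged: [-13, 33).
B, merged: [5, 14), [24, 28).
A \ B = [-13, 5), [14, 24), [28, 33).
B \ A = none.
Union of the two gives the symmetric difference.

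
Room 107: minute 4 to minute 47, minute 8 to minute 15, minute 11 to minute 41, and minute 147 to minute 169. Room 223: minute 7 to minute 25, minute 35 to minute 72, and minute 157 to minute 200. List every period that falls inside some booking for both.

A, merged: minute 4 to minute 47, minute 147 to minute 169.
minute 4 to minute 47 overlaps B on minute 7 to minute 25, minute 35 to minute 47.
minute 147 to minute 169 overlaps B on minute 157 to minute 169.

minute 7 to minute 25, minute 35 to minute 47, minute 157 to minute 169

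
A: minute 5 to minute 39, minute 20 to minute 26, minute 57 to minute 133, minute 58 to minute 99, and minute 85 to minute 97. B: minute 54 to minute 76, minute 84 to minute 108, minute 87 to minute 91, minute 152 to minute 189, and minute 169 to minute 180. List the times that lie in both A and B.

minute 57 to minute 76, minute 84 to minute 108

A, merged: minute 5 to minute 39, minute 57 to minute 133.
B, merged: minute 54 to minute 76, minute 84 to minute 108, minute 152 to minute 189.
minute 5 to minute 39 meets no B interval.
minute 57 to minute 133 ∩ B → minute 57 to minute 76, minute 84 to minute 108.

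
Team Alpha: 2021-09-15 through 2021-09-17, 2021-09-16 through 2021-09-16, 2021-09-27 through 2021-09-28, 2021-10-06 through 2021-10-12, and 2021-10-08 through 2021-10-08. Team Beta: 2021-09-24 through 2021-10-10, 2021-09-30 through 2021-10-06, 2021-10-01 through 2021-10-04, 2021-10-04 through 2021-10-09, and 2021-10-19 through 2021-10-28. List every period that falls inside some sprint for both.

2021-09-27 through 2021-09-28, 2021-10-06 through 2021-10-10

A, merged: 2021-09-15 through 2021-09-17, 2021-09-27 through 2021-09-28, 2021-10-06 through 2021-10-12.
B, merged: 2021-09-24 through 2021-10-10, 2021-10-19 through 2021-10-28.
2021-09-15 through 2021-09-17 falls entirely outside B.
2021-09-27 through 2021-09-28 overlaps B on 2021-09-27 through 2021-09-28.
2021-10-06 through 2021-10-12 overlaps B on 2021-10-06 through 2021-10-10.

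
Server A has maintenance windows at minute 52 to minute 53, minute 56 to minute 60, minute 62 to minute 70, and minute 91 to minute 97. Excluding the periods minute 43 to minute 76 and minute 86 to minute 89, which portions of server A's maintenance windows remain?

minute 91 to minute 97

minute 52 to minute 53 lies entirely inside B → drops out.
minute 56 to minute 60 lies entirely inside B → drops out.
minute 62 to minute 70 lies entirely inside B → drops out.
minute 91 to minute 97 is untouched.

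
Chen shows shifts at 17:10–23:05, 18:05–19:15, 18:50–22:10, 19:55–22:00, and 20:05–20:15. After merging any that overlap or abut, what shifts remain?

18:05–19:15 overlaps/touches 17:10–23:05 → extend to 17:10–23:05.
18:50–22:10 overlaps/touches 17:10–23:05 → extend to 17:10–23:05.
19:55–22:00 overlaps/touches 17:10–23:05 → extend to 17:10–23:05.
20:05–20:15 overlaps/touches 17:10–23:05 → extend to 17:10–23:05.

17:10–23:05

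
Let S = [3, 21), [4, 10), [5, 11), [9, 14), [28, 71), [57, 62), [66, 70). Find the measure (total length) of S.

Merged: [3, 21), [28, 71).
Lengths: 18 + 43 = 61.

61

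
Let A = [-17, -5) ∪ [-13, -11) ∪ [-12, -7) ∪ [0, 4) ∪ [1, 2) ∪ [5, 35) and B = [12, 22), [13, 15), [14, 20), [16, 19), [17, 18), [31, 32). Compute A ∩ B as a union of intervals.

Merge the first list: [-17, -5), [0, 4), [5, 35).
Merge the second list: [12, 22), [31, 32).
[-17, -5) meets no B interval.
[0, 4) meets no B interval.
[5, 35) ∩ B → [12, 22), [31, 32).

[12, 22) ∪ [31, 32)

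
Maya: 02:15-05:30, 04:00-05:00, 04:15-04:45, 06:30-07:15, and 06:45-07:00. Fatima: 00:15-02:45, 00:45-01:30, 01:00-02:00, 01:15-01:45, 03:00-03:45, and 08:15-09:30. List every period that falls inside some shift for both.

Merge the first list: 02:15–05:30, 06:30–07:15.
Merge the second list: 00:15–02:45, 03:00–03:45, 08:15–09:30.
02:15–05:30 meets the second set on 02:15–02:45, 03:00–03:45.
06:30–07:15: no overlap with the second set.

02:15–02:45, 03:00–03:45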